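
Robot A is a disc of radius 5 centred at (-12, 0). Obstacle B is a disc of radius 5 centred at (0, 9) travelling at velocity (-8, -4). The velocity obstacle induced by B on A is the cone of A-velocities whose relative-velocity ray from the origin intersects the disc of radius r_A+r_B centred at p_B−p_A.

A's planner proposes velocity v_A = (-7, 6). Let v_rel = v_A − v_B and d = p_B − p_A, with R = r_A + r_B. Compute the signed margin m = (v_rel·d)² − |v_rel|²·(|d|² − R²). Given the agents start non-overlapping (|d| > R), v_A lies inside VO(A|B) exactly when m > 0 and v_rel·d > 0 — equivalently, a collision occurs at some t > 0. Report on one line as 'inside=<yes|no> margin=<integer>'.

d = (12, 9),  |d|² = 225;  R = 5+5 = 10,  c = 225−10² = 125
v_rel = (1, 10),  |v_rel|² = 101;  v_rel·d = (1)·(12) + (10)·(9) = 102
101·t² − 204·t + 125 = 0  ⇒  m = 102² − 101·125 = -2221
m = -2221 < 0,  v_rel·d = 102 > 0  ⇒  outside

inside=no margin=-2221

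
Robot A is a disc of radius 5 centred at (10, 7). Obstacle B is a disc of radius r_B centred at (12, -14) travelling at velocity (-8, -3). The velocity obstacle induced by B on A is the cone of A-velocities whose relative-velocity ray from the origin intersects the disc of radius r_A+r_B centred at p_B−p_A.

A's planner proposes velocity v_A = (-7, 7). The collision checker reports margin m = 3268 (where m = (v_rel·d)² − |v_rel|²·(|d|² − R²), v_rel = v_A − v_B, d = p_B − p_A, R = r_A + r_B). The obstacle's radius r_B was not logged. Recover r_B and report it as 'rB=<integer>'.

m = 3268
d = (2, -21);  v_rel = (1, 10),  |v_rel|² = 101
v_rel×d = (1)·(-21) − (10)·(2) = -41
since m = R²·101 − (-41)²:  R² = (1681 + 3268) / 101 = 49
R = √49 = 7  ⇒  r_B = 7 − 5 = 2

rB=2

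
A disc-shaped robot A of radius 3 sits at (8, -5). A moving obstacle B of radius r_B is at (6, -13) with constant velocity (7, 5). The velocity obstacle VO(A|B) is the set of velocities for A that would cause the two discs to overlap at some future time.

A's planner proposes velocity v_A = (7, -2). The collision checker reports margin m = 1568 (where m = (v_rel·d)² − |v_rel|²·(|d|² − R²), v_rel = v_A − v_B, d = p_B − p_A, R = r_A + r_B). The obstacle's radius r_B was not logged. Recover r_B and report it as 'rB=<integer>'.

m = 1568
d = (-2, -8);  v_rel = (0, -7),  |v_rel|² = 49
v_rel×d = (0)·(-8) − (-7)·(-2) = -14
since m = R²·49 − (-14)²:  R² = (196 + 1568) / 49 = 36
R = √36 = 6  ⇒  r_B = 6 − 3 = 3

rB=3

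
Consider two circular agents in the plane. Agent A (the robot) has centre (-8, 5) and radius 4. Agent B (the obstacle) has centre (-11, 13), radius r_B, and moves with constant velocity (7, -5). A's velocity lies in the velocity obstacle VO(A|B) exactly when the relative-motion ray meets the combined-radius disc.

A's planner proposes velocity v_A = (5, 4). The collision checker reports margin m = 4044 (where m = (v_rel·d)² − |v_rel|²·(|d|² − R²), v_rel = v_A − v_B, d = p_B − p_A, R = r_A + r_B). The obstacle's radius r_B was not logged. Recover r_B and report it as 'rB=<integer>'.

m = 4044
d = (-3, 8);  v_rel = (-2, 9),  |v_rel|² = 85
v_rel×d = (-2)·(8) − (9)·(-3) = 11
since m = R²·85 − 11²:  R² = (121 + 4044) / 85 = 49
R = √49 = 7  ⇒  r_B = 7 − 4 = 3

rB=3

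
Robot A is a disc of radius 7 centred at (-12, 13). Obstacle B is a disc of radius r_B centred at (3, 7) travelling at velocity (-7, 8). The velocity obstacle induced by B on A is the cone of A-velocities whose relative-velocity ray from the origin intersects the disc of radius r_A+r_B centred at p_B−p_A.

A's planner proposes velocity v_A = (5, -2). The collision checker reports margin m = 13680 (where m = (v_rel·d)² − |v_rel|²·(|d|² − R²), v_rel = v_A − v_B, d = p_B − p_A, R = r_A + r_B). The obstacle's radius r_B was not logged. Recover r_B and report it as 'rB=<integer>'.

m = 13680
d = (15, -6);  v_rel = (12, -10),  |v_rel|² = 244
v_rel×d = (12)·(-6) − (-10)·(15) = 78
since m = R²·244 − 78²:  R² = (6084 + 13680) / 244 = 81
R = √81 = 9  ⇒  r_B = 9 − 7 = 2

rB=2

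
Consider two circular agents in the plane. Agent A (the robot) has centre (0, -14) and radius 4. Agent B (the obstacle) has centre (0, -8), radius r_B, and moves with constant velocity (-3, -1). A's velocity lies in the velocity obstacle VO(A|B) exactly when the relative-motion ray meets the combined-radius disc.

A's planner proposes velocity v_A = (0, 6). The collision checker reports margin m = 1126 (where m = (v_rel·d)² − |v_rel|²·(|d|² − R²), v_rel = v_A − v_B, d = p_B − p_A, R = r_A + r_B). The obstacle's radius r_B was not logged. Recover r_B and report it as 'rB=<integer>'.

m = 1126
d = (0, 6);  v_rel = (3, 7),  |v_rel|² = 58
v_rel×d = (3)·(6) − (7)·(0) = 18
since m = R²·58 − 18²:  R² = (324 + 1126) / 58 = 25
R = √25 = 5  ⇒  r_B = 5 − 4 = 1

rB=1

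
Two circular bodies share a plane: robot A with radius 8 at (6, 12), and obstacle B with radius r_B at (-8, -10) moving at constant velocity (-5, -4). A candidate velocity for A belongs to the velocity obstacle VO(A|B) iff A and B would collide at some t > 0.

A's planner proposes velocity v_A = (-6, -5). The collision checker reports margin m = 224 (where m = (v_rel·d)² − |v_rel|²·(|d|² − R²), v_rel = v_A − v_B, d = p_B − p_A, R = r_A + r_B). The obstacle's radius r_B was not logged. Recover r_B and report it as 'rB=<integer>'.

m = 224
d = (-14, -22);  v_rel = (-1, -1),  |v_rel|² = 2
v_rel×d = (-1)·(-22) − (-1)·(-14) = 8
since m = R²·2 − 8²:  R² = (64 + 224) / 2 = 144
R = √144 = 12  ⇒  r_B = 12 − 8 = 4

rB=4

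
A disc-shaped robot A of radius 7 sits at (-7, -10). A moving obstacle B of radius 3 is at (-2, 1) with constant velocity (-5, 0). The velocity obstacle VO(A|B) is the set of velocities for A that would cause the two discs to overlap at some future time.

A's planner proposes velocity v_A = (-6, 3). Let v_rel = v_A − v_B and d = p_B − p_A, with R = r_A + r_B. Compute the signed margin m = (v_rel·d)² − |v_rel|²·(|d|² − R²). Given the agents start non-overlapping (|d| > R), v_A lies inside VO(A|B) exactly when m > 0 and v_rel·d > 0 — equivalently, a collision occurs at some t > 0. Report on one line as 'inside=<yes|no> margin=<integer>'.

d = (5, 11),  |d|² = 146;  R = 7+3 = 10,  c = 146−10² = 46
v_rel = (-1, 3),  |v_rel|² = 10;  v_rel·d = (-1)·(5) + (3)·(11) = 28
10·t² − 56·t + 46 = 0  ⇒  m = 28² − 10·46 = 324
m = 324 > 0,  v_rel·d = 28 > 0  ⇒  inside

inside=yes margin=324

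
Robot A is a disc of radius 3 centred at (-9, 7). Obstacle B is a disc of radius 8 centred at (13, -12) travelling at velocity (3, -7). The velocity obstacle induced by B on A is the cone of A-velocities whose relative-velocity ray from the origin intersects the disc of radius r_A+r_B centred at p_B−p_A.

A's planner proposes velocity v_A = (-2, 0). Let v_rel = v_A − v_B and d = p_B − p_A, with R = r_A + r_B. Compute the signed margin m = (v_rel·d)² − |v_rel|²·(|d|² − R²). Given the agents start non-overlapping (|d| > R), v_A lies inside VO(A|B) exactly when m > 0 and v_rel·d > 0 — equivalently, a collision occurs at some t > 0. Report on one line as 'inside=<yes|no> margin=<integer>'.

d = (22, -19),  |d|² = 845;  R = 3+8 = 11,  c = 845−11² = 724
v_rel = (-5, 7),  |v_rel|² = 74;  v_rel·d = (-5)·(22) + (7)·(-19) = -243
74·t² + 486·t + 724 = 0  ⇒  m = (-243)² − 74·724 = 5473
m = 5473 > 0,  v_rel·d = -243 < 0  ⇒  outside

inside=no margin=5473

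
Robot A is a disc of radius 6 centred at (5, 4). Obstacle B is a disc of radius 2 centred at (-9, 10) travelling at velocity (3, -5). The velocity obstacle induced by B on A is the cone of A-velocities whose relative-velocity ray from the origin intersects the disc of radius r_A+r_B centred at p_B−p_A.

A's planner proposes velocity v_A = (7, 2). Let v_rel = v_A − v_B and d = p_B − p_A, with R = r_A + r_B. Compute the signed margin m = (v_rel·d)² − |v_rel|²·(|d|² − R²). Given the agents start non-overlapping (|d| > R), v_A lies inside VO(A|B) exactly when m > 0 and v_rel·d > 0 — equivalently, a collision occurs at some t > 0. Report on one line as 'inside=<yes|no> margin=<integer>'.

d = (-14, 6),  |d|² = 232;  R = 6+2 = 8,  c = 232−8² = 168
v_rel = (4, 7),  |v_rel|² = 65;  v_rel·d = (4)·(-14) + (7)·(6) = -14
65·t² + 28·t + 168 = 0  ⇒  m = (-14)² − 65·168 = -10724
m = -10724 < 0,  v_rel·d = -14 < 0  ⇒  outside

inside=no margin=-10724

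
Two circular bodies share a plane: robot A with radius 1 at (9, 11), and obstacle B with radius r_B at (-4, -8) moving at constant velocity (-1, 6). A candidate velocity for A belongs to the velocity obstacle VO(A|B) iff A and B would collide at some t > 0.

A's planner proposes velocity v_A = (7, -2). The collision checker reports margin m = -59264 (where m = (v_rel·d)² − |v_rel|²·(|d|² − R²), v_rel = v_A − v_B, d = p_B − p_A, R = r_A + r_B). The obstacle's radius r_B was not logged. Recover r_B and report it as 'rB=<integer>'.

m = -59264
d = (-13, -19);  v_rel = (8, -8),  |v_rel|² = 128
v_rel×d = (8)·(-19) − (-8)·(-13) = -256
since m = R²·128 − (-256)²:  R² = (65536 + -59264) / 128 = 49
R = √49 = 7  ⇒  r_B = 7 − 1 = 6

rB=6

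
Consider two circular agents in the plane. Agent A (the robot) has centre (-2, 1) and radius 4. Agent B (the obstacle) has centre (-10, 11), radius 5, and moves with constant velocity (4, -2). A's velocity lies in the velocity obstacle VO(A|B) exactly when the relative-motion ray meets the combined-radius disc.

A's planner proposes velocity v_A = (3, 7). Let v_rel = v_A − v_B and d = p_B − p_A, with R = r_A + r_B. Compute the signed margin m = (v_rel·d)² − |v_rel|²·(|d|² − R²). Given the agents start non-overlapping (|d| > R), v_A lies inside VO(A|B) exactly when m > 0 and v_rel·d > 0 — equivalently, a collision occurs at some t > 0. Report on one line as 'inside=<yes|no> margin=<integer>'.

d = (-8, 10),  |d|² = 164;  R = 4+5 = 9,  c = 164−9² = 83
v_rel = (-1, 9),  |v_rel|² = 82;  v_rel·d = (-1)·(-8) + (9)·(10) = 98
82·t² − 196·t + 83 = 0  ⇒  m = 98² − 82·83 = 2798
m = 2798 > 0,  v_rel·d = 98 > 0  ⇒  inside

inside=yes margin=2798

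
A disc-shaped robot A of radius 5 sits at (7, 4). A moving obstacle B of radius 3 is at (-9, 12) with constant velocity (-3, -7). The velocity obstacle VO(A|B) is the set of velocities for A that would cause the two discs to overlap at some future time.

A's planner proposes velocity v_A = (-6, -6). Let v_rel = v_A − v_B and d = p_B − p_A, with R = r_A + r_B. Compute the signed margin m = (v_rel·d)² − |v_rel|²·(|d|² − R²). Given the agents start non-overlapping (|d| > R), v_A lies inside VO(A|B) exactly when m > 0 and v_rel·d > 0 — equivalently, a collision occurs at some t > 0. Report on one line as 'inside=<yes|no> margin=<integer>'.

d = (-16, 8),  |d|² = 320;  R = 5+3 = 8,  c = 320−8² = 256
v_rel = (-3, 1),  |v_rel|² = 10;  v_rel·d = (-3)·(-16) + (1)·(8) = 56
10·t² − 112·t + 256 = 0  ⇒  m = 56² − 10·256 = 576
m = 576 > 0,  v_rel·d = 56 > 0  ⇒  inside

inside=yes margin=576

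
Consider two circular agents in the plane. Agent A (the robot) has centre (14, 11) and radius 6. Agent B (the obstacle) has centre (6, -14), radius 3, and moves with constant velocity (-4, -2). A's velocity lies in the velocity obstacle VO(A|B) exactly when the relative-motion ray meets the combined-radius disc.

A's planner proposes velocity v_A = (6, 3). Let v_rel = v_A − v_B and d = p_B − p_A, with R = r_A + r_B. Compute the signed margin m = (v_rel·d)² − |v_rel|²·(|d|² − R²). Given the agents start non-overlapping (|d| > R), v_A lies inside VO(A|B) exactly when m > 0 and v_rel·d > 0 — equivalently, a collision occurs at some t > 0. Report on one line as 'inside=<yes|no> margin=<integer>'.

d = (-8, -25),  |d|² = 689;  R = 6+3 = 9,  c = 689−9² = 608
v_rel = (10, 5),  |v_rel|² = 125;  v_rel·d = (10)·(-8) + (5)·(-25) = -205
125·t² + 410·t + 608 = 0  ⇒  m = (-205)² − 125·608 = -33975
m = -33975 < 0,  v_rel·d = -205 < 0  ⇒  outside

inside=no margin=-33975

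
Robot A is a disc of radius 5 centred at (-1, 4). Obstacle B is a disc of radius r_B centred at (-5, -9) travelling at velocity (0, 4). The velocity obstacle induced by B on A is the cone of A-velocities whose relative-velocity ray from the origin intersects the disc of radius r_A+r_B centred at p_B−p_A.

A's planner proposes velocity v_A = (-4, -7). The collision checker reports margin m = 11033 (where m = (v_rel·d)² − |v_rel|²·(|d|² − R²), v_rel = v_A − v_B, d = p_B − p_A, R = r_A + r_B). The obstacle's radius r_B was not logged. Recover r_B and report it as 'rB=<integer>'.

m = 11033
d = (-4, -13);  v_rel = (-4, -11),  |v_rel|² = 137
v_rel×d = (-4)·(-13) − (-11)·(-4) = 8
since m = R²·137 − 8²:  R² = (64 + 11033) / 137 = 81
R = √81 = 9  ⇒  r_B = 9 − 5 = 4

rB=4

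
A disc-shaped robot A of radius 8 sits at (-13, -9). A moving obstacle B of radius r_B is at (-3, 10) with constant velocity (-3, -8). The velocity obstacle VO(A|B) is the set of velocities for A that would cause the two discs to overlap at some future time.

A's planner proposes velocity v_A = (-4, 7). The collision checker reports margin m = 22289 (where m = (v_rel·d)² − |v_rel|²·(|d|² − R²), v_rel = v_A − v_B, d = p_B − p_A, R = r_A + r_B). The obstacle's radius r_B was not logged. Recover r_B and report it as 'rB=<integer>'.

m = 22289
d = (10, 19);  v_rel = (-1, 15),  |v_rel|² = 226
v_rel×d = (-1)·(19) − (15)·(10) = -169
since m = R²·226 − (-169)²:  R² = (28561 + 22289) / 226 = 225
R = √225 = 15  ⇒  r_B = 15 − 8 = 7

rB=7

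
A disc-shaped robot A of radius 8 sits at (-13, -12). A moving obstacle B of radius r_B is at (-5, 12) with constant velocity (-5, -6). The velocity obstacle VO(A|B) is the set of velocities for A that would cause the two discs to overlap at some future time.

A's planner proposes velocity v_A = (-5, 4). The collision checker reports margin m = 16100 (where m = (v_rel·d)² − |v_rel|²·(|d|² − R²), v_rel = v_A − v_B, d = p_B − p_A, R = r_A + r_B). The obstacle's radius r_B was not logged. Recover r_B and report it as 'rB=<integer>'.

m = 16100
d = (8, 24);  v_rel = (0, 10),  |v_rel|² = 100
v_rel×d = (0)·(24) − (10)·(8) = -80
since m = R²·100 − (-80)²:  R² = (6400 + 16100) / 100 = 225
R = √225 = 15  ⇒  r_B = 15 − 8 = 7

rB=7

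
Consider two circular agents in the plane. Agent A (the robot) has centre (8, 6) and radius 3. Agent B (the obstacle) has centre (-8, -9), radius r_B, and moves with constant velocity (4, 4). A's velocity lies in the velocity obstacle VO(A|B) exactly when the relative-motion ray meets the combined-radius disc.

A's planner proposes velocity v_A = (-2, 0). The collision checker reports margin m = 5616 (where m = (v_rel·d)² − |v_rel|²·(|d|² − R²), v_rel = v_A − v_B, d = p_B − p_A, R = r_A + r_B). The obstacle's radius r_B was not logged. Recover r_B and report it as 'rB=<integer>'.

m = 5616
d = (-16, -15);  v_rel = (-6, -4),  |v_rel|² = 52
v_rel×d = (-6)·(-15) − (-4)·(-16) = 26
since m = R²·52 − 26²:  R² = (676 + 5616) / 52 = 121
R = √121 = 11  ⇒  r_B = 11 − 3 = 8

rB=8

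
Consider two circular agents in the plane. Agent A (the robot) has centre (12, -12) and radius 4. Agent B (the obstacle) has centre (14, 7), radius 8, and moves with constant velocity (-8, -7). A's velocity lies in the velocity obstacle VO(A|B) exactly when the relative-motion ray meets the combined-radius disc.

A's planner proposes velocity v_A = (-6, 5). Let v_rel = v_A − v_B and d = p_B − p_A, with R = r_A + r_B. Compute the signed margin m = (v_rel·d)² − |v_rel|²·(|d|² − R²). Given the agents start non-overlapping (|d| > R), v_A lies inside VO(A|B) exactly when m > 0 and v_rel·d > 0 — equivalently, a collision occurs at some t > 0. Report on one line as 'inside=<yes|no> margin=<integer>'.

d = (2, 19),  |d|² = 365;  R = 4+8 = 12,  c = 365−12² = 221
v_rel = (2, 12),  |v_rel|² = 148;  v_rel·d = (2)·(2) + (12)·(19) = 232
148·t² − 464·t + 221 = 0  ⇒  m = 232² − 148·221 = 21116
m = 21116 > 0,  v_rel·d = 232 > 0  ⇒  inside

inside=yes margin=21116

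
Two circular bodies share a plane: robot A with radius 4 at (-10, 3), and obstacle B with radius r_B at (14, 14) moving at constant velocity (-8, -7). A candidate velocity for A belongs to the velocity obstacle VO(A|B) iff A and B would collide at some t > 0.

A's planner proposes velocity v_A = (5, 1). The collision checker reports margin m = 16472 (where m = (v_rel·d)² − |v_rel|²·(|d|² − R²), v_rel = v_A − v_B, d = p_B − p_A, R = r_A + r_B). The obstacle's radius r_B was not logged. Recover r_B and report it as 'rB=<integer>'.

m = 16472
d = (24, 11);  v_rel = (13, 8),  |v_rel|² = 233
v_rel×d = (13)·(11) − (8)·(24) = -49
since m = R²·233 − (-49)²:  R² = (2401 + 16472) / 233 = 81
R = √81 = 9  ⇒  r_B = 9 − 4 = 5

rB=5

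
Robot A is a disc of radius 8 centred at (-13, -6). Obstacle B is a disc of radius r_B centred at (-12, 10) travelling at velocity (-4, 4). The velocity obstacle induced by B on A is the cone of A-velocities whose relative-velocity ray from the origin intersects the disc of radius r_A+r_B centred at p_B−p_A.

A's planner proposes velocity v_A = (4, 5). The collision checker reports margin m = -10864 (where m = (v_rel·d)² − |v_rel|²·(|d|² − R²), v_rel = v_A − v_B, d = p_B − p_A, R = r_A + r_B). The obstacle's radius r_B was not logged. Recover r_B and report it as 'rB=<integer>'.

m = -10864
d = (1, 16);  v_rel = (8, 1),  |v_rel|² = 65
v_rel×d = (8)·(16) − (1)·(1) = 127
since m = R²·65 − 127²:  R² = (16129 + -10864) / 65 = 81
R = √81 = 9  ⇒  r_B = 9 − 8 = 1

rB=1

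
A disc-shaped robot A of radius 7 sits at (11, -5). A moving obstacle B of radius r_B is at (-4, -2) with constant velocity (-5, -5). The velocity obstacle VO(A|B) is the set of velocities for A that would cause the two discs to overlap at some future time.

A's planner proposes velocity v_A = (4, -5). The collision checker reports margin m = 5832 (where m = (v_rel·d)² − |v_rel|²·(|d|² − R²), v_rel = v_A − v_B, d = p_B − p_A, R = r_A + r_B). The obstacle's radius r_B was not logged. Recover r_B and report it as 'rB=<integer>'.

m = 5832
d = (-15, 3);  v_rel = (9, 0),  |v_rel|² = 81
v_rel×d = (9)·(3) − (0)·(-15) = 27
since m = R²·81 − 27²:  R² = (729 + 5832) / 81 = 81
R = √81 = 9  ⇒  r_B = 9 − 7 = 2

rB=2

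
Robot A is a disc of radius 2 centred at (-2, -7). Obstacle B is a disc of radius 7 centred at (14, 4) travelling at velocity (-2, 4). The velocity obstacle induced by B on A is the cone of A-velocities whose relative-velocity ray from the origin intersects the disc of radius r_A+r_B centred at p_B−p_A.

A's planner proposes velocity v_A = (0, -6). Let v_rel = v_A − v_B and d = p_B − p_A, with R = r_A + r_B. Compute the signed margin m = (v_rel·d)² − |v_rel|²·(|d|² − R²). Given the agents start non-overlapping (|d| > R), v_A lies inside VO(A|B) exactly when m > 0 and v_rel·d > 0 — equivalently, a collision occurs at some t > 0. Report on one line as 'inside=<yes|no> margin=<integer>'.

d = (16, 11),  |d|² = 377;  R = 2+7 = 9,  c = 377−9² = 296
v_rel = (2, -10),  |v_rel|² = 104;  v_rel·d = (2)·(16) + (-10)·(11) = -78
104·t² + 156·t + 296 = 0  ⇒  m = (-78)² − 104·296 = -24700
m = -24700 < 0,  v_rel·d = -78 < 0  ⇒  outside

inside=no margin=-24700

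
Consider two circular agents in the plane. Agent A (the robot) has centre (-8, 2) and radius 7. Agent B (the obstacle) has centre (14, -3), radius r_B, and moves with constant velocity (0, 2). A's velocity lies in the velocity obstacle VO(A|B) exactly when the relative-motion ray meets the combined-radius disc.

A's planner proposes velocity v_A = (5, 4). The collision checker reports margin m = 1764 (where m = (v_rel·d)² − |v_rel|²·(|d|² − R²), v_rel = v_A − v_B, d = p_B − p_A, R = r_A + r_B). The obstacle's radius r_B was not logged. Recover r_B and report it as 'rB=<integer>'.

m = 1764
d = (22, -5);  v_rel = (5, 2),  |v_rel|² = 29
v_rel×d = (5)·(-5) − (2)·(22) = -69
since m = R²·29 − (-69)²:  R² = (4761 + 1764) / 29 = 225
R = √225 = 15  ⇒  r_B = 15 − 7 = 8

rB=8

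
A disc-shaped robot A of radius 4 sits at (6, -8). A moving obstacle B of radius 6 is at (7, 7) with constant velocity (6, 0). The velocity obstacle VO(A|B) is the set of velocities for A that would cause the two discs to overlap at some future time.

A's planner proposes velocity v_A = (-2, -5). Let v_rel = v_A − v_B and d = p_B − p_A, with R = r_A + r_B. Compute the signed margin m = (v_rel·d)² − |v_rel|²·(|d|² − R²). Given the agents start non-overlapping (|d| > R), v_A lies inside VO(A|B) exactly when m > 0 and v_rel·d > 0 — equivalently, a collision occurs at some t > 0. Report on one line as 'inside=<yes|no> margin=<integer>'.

d = (1, 15),  |d|² = 226;  R = 4+6 = 10,  c = 226−10² = 126
v_rel = (-8, -5),  |v_rel|² = 89;  v_rel·d = (-8)·(1) + (-5)·(15) = -83
89·t² + 166·t + 126 = 0  ⇒  m = (-83)² − 89·126 = -4325
m = -4325 < 0,  v_rel·d = -83 < 0  ⇒  outside

inside=no margin=-4325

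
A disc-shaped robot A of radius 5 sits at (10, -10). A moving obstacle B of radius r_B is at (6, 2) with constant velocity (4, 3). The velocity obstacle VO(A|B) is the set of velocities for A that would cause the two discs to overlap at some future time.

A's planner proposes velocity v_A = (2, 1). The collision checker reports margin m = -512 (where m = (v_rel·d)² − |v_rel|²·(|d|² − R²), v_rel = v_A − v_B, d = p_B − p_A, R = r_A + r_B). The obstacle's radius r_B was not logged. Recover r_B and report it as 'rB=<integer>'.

m = -512
d = (-4, 12);  v_rel = (-2, -2),  |v_rel|² = 8
v_rel×d = (-2)·(12) − (-2)·(-4) = -32
since m = R²·8 − (-32)²:  R² = (1024 + -512) / 8 = 64
R = √64 = 8  ⇒  r_B = 8 − 5 = 3

rB=3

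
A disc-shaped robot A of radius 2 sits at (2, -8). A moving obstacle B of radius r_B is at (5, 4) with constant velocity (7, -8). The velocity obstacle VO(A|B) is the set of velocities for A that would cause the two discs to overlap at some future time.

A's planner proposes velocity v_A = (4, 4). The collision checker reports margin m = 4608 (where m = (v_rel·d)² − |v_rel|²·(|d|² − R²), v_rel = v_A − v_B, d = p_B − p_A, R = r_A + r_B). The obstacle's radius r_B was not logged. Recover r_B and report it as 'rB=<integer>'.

m = 4608
d = (3, 12);  v_rel = (-3, 12),  |v_rel|² = 153
v_rel×d = (-3)·(12) − (12)·(3) = -72
since m = R²·153 − (-72)²:  R² = (5184 + 4608) / 153 = 64
R = √64 = 8  ⇒  r_B = 8 − 2 = 6

rB=6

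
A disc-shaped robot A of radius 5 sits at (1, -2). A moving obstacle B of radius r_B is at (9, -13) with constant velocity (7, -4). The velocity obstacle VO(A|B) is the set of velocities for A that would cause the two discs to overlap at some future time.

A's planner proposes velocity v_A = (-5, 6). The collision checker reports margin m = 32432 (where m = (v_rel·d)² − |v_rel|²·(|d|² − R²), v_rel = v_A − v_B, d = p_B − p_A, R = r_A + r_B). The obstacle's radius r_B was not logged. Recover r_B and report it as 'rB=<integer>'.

m = 32432
d = (8, -11);  v_rel = (-12, 10),  |v_rel|² = 244
v_rel×d = (-12)·(-11) − (10)·(8) = 52
since m = R²·244 − 52²:  R² = (2704 + 32432) / 244 = 144
R = √144 = 12  ⇒  r_B = 12 − 5 = 7

rB=7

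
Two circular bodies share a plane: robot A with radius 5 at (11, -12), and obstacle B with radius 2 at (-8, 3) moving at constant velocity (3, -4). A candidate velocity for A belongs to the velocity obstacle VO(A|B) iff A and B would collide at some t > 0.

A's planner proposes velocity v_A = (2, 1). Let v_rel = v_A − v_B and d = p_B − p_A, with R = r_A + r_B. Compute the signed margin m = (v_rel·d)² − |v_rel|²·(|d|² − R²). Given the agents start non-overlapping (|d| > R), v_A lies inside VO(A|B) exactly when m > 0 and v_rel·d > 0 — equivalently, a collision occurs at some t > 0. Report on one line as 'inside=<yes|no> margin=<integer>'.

d = (-19, 15),  |d|² = 586;  R = 5+2 = 7,  c = 586−7² = 537
v_rel = (-1, 5),  |v_rel|² = 26;  v_rel·d = (-1)·(-19) + (5)·(15) = 94
26·t² − 188·t + 537 = 0  ⇒  m = 94² − 26·537 = -5126
m = -5126 < 0,  v_rel·d = 94 > 0  ⇒  outside

inside=no margin=-5126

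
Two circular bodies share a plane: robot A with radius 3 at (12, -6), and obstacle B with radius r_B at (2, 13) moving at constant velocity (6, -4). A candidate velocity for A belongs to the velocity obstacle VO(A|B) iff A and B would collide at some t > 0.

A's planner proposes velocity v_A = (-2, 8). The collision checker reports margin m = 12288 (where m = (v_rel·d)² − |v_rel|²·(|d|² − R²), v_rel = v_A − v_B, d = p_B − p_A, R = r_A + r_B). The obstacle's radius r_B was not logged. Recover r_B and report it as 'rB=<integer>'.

m = 12288
d = (-10, 19);  v_rel = (-8, 12),  |v_rel|² = 208
v_rel×d = (-8)·(19) − (12)·(-10) = -32
since m = R²·208 − (-32)²:  R² = (1024 + 12288) / 208 = 64
R = √64 = 8  ⇒  r_B = 8 − 3 = 5

rB=5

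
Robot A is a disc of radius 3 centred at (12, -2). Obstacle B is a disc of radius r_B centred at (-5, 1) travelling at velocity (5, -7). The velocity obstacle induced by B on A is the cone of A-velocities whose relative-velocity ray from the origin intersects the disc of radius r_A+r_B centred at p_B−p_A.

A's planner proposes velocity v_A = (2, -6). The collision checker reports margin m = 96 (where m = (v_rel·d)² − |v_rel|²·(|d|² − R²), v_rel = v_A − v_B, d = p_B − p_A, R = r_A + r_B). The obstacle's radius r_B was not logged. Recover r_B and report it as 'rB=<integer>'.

m = 96
d = (-17, 3);  v_rel = (-3, 1),  |v_rel|² = 10
v_rel×d = (-3)·(3) − (1)·(-17) = 8
since m = R²·10 − 8²:  R² = (64 + 96) / 10 = 16
R = √16 = 4  ⇒  r_B = 4 − 3 = 1

rB=1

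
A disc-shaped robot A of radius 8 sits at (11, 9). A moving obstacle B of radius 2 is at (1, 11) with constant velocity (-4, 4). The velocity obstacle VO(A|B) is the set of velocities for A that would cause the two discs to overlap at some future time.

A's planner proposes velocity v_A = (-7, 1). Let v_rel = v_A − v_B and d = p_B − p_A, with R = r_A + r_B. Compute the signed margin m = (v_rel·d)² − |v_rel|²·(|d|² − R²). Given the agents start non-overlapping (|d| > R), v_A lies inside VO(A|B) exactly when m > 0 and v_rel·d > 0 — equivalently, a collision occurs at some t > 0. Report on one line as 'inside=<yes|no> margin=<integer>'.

d = (-10, 2),  |d|² = 104;  R = 8+2 = 10,  c = 104−10² = 4
v_rel = (-3, -3),  |v_rel|² = 18;  v_rel·d = (-3)·(-10) + (-3)·(2) = 24
18·t² − 48·t + 4 = 0  ⇒  m = 24² − 18·4 = 504
m = 504 > 0,  v_rel·d = 24 > 0  ⇒  inside

inside=yes margin=504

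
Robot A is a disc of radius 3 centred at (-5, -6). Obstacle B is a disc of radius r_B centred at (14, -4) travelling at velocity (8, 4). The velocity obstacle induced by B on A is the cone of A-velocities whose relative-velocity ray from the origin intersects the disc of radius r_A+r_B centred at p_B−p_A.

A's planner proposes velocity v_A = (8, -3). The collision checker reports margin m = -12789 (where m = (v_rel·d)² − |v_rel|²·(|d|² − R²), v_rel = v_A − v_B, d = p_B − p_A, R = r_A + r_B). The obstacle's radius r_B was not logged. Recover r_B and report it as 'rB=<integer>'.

m = -12789
d = (19, 2);  v_rel = (0, -7),  |v_rel|² = 49
v_rel×d = (0)·(2) − (-7)·(19) = 133
since m = R²·49 − 133²:  R² = (17689 + -12789) / 49 = 100
R = √100 = 10  ⇒  r_B = 10 − 3 = 7

rB=7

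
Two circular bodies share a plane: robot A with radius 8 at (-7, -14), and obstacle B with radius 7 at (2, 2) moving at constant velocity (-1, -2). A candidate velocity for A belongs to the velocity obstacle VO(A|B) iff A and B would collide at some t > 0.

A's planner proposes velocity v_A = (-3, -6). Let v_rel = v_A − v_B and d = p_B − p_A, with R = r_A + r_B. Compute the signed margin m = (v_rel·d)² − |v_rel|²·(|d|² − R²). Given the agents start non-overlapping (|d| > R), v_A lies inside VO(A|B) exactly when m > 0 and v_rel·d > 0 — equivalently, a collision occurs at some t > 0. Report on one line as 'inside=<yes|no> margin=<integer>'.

d = (9, 16),  |d|² = 337;  R = 8+7 = 15,  c = 337−15² = 112
v_rel = (-2, -4),  |v_rel|² = 20;  v_rel·d = (-2)·(9) + (-4)·(16) = -82
20·t² + 164·t + 112 = 0  ⇒  m = (-82)² − 20·112 = 4484
m = 4484 > 0,  v_rel·d = -82 < 0  ⇒  outside

inside=no margin=4484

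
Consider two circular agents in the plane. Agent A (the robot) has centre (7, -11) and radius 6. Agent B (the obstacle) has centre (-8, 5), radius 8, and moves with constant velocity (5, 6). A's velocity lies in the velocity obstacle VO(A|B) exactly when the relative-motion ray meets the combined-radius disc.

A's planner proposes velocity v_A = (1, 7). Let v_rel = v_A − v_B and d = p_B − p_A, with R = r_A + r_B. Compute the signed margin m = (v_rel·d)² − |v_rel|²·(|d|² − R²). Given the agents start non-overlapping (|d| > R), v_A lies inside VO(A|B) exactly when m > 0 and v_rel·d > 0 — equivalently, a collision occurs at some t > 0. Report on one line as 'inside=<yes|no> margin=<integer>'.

d = (-15, 16),  |d|² = 481;  R = 6+8 = 14,  c = 481−14² = 285
v_rel = (-4, 1),  |v_rel|² = 17;  v_rel·d = (-4)·(-15) + (1)·(16) = 76
17·t² − 152·t + 285 = 0  ⇒  m = 76² − 17·285 = 931
m = 931 > 0,  v_rel·d = 76 > 0  ⇒  inside

inside=yes margin=931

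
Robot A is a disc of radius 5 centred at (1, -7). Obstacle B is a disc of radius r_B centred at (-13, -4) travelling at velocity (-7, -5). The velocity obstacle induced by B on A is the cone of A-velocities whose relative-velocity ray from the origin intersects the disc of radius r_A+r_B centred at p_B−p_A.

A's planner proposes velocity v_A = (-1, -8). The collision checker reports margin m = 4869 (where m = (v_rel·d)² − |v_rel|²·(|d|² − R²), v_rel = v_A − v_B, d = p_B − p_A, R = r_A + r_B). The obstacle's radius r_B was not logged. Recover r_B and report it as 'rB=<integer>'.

m = 4869
d = (-14, 3);  v_rel = (6, -3),  |v_rel|² = 45
v_rel×d = (6)·(3) − (-3)·(-14) = -24
since m = R²·45 − (-24)²:  R² = (576 + 4869) / 45 = 121
R = √121 = 11  ⇒  r_B = 11 − 5 = 6

rB=6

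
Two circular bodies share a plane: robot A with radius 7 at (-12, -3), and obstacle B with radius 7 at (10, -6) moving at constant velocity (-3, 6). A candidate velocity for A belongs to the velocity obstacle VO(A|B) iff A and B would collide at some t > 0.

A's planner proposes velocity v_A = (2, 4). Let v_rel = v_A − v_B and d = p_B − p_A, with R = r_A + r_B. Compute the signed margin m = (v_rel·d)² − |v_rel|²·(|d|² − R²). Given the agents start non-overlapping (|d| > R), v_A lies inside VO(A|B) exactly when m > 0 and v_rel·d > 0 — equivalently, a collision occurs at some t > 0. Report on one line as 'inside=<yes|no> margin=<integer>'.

d = (22, -3),  |d|² = 493;  R = 7+7 = 14,  c = 493−14² = 297
v_rel = (5, -2),  |v_rel|² = 29;  v_rel·d = (5)·(22) + (-2)·(-3) = 116
29·t² − 232·t + 297 = 0  ⇒  m = 116² − 29·297 = 4843
m = 4843 > 0,  v_rel·d = 116 > 0  ⇒  inside

inside=yes margin=4843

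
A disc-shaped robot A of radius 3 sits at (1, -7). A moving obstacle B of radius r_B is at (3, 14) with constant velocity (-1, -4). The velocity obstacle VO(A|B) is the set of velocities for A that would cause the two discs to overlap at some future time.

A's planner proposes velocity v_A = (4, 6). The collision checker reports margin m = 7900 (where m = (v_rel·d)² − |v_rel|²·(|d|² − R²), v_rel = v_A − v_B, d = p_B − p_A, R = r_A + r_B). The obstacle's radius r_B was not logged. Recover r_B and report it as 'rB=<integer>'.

m = 7900
d = (2, 21);  v_rel = (5, 10),  |v_rel|² = 125
v_rel×d = (5)·(21) − (10)·(2) = 85
since m = R²·125 − 85²:  R² = (7225 + 7900) / 125 = 121
R = √121 = 11  ⇒  r_B = 11 − 3 = 8

rB=8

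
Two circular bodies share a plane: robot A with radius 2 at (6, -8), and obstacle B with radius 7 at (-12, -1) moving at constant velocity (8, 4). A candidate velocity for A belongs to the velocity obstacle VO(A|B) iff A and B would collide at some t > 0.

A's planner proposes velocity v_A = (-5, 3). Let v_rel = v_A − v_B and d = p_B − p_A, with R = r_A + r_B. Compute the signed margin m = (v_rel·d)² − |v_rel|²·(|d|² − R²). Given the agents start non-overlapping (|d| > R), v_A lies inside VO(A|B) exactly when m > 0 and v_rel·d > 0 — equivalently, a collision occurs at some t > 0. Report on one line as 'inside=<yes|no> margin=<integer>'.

d = (-18, 7),  |d|² = 373;  R = 2+7 = 9,  c = 373−9² = 292
v_rel = (-13, -1),  |v_rel|² = 170;  v_rel·d = (-13)·(-18) + (-1)·(7) = 227
170·t² − 454·t + 292 = 0  ⇒  m = 227² − 170·292 = 1889
m = 1889 > 0,  v_rel·d = 227 > 0  ⇒  inside

inside=yes margin=1889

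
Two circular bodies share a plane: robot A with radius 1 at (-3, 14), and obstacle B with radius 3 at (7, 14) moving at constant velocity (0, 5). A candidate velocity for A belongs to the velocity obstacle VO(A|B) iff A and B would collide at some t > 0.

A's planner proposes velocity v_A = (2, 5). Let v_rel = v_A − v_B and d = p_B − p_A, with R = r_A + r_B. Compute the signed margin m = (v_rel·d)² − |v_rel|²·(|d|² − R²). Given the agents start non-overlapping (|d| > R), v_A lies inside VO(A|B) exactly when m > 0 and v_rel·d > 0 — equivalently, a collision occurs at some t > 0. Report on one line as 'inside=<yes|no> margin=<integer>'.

d = (10, 0),  |d|² = 100;  R = 1+3 = 4,  c = 100−4² = 84
v_rel = (2, 0),  |v_rel|² = 4;  v_rel·d = (2)·(10) + (0)·(0) = 20
4·t² − 40·t + 84 = 0  ⇒  m = 20² − 4·84 = 64
m = 64 > 0,  v_rel·d = 20 > 0  ⇒  inside

inside=yes margin=64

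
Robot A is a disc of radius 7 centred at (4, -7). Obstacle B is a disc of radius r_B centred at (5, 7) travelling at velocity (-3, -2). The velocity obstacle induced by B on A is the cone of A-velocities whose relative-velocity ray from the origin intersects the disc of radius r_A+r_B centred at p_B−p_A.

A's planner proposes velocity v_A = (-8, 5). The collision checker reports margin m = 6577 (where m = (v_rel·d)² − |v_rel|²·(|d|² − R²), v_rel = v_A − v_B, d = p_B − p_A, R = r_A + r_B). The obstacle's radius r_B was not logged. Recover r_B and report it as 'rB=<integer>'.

m = 6577
d = (1, 14);  v_rel = (-5, 7),  |v_rel|² = 74
v_rel×d = (-5)·(14) − (7)·(1) = -77
since m = R²·74 − (-77)²:  R² = (5929 + 6577) / 74 = 169
R = √169 = 13  ⇒  r_B = 13 − 7 = 6

rB=6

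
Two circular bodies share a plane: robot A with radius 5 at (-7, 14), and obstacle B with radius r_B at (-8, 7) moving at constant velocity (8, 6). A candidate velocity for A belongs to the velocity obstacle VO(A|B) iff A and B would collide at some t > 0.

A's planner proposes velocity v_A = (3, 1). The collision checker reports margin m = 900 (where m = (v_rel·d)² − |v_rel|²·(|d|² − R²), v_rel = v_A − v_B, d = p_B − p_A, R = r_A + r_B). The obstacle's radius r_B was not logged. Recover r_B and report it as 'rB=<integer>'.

m = 900
d = (-1, -7);  v_rel = (-5, -5),  |v_rel|² = 50
v_rel×d = (-5)·(-7) − (-5)·(-1) = 30
since m = R²·50 − 30²:  R² = (900 + 900) / 50 = 36
R = √36 = 6  ⇒  r_B = 6 − 5 = 1

rB=1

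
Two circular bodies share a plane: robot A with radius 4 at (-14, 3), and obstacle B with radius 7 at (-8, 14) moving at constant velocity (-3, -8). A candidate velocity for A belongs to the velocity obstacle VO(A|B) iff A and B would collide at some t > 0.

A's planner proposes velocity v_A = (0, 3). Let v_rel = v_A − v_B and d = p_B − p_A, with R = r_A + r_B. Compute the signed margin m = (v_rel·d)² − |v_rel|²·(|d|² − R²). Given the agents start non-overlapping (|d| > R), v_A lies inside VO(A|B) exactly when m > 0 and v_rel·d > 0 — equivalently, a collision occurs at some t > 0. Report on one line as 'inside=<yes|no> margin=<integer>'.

d = (6, 11),  |d|² = 157;  R = 4+7 = 11,  c = 157−11² = 36
v_rel = (3, 11),  |v_rel|² = 130;  v_rel·d = (3)·(6) + (11)·(11) = 139
130·t² − 278·t + 36 = 0  ⇒  m = 139² − 130·36 = 14641
m = 14641 > 0,  v_rel·d = 139 > 0  ⇒  inside

inside=yes margin=14641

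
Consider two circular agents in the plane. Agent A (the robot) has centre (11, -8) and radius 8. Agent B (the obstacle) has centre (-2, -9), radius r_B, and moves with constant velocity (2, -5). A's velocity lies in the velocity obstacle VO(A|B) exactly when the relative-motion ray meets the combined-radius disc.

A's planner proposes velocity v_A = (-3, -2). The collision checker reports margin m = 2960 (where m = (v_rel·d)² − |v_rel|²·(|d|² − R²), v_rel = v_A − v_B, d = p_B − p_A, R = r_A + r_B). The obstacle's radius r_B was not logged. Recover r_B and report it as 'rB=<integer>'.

m = 2960
d = (-13, -1);  v_rel = (-5, 3),  |v_rel|² = 34
v_rel×d = (-5)·(-1) − (3)·(-13) = 44
since m = R²·34 − 44²:  R² = (1936 + 2960) / 34 = 144
R = √144 = 12  ⇒  r_B = 12 − 8 = 4

rB=4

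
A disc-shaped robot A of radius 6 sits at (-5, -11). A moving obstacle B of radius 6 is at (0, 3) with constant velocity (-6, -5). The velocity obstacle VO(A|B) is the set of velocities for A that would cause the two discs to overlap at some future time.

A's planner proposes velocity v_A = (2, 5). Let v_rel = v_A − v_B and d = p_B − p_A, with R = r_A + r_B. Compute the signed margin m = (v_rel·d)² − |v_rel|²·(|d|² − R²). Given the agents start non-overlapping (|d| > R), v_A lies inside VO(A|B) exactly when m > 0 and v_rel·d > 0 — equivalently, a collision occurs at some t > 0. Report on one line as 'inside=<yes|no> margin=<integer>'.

d = (5, 14),  |d|² = 221;  R = 6+6 = 12,  c = 221−12² = 77
v_rel = (8, 10),  |v_rel|² = 164;  v_rel·d = (8)·(5) + (10)·(14) = 180
164·t² − 360·t + 77 = 0  ⇒  m = 180² − 164·77 = 19772
m = 19772 > 0,  v_rel·d = 180 > 0  ⇒  inside

inside=yes margin=19772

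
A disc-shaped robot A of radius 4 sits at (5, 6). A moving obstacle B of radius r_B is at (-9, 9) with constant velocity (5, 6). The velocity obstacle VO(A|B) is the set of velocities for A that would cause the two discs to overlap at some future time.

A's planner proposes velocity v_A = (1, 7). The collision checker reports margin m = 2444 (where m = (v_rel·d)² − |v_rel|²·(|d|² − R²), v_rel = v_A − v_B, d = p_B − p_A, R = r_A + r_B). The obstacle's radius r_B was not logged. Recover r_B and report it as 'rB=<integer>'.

m = 2444
d = (-14, 3);  v_rel = (-4, 1),  |v_rel|² = 17
v_rel×d = (-4)·(3) − (1)·(-14) = 2
since m = R²·17 − 2²:  R² = (4 + 2444) / 17 = 144
R = √144 = 12  ⇒  r_B = 12 − 4 = 8

rB=8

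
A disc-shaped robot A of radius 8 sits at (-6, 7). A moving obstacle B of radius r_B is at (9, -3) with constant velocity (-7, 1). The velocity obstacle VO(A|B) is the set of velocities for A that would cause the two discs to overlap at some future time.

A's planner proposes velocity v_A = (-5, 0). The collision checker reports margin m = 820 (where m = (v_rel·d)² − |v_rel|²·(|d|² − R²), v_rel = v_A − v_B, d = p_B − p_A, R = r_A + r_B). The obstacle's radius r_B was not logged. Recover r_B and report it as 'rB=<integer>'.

m = 820
d = (15, -10);  v_rel = (2, -1),  |v_rel|² = 5
v_rel×d = (2)·(-10) − (-1)·(15) = -5
since m = R²·5 − (-5)²:  R² = (25 + 820) / 5 = 169
R = √169 = 13  ⇒  r_B = 13 − 8 = 5

rB=5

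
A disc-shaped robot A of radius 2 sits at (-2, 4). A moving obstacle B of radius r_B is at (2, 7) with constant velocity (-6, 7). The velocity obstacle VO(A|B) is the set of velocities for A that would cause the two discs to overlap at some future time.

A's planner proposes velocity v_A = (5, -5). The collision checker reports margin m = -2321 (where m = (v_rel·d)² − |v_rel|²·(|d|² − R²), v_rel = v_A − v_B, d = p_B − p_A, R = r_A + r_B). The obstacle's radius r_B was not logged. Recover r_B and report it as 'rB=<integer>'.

m = -2321
d = (4, 3);  v_rel = (11, -12),  |v_rel|² = 265
v_rel×d = (11)·(3) − (-12)·(4) = 81
since m = R²·265 − 81²:  R² = (6561 + -2321) / 265 = 16
R = √16 = 4  ⇒  r_B = 4 − 2 = 2

rB=2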